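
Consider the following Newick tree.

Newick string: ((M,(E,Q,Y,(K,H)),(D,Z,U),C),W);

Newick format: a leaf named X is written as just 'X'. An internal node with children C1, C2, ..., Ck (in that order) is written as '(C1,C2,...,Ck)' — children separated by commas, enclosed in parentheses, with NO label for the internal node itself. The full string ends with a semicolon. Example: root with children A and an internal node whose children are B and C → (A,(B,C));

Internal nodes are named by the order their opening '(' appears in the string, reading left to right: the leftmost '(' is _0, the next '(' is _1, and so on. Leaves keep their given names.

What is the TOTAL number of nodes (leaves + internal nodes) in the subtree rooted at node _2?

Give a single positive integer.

Newick: ((M,(E,Q,Y,(K,H)),(D,Z,U),C),W);
Locate _2: it is the '(' at position 4 (the 3rd '(' reading left to right).
Query: subtree rooted at _2
_2: subtree_size = 1 + 6
  E: subtree_size = 1 + 0
  Q: subtree_size = 1 + 0
  Y: subtree_size = 1 + 0
  _3: subtree_size = 1 + 2
    K: subtree_size = 1 + 0
    H: subtree_size = 1 + 0
Total subtree size of _2: 7

Answer: 7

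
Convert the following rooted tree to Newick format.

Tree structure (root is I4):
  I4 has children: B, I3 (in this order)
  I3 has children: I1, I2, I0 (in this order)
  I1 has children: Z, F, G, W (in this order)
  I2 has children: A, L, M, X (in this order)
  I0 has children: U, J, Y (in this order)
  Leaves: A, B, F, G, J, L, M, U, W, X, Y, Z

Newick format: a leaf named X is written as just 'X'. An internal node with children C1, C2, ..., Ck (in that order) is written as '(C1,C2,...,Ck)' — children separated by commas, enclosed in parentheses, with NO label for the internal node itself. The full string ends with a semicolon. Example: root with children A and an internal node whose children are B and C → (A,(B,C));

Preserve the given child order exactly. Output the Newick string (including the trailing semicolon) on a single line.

internal I4 with children ['B', 'I3']
  leaf 'B' → 'B'
  internal I3 with children ['I1', 'I2', 'I0']
    internal I1 with children ['Z', 'F', 'G', 'W']
      leaf 'Z' → 'Z'
      leaf 'F' → 'F'
      leaf 'G' → 'G'
      leaf 'W' → 'W'
    → '(Z,F,G,W)'
    internal I2 with children ['A', 'L', 'M', 'X']
      leaf 'A' → 'A'
      leaf 'L' → 'L'
      leaf 'M' → 'M'
      leaf 'X' → 'X'
    → '(A,L,M,X)'
    internal I0 with children ['U', 'J', 'Y']
      leaf 'U' → 'U'
      leaf 'J' → 'J'
      leaf 'Y' → 'Y'
    → '(U,J,Y)'
  → '((Z,F,G,W),(A,L,M,X),(U,J,Y))'
→ '(B,((Z,F,G,W),(A,L,M,X),(U,J,Y)))'
Final: (B,((Z,F,G,W),(A,L,M,X),(U,J,Y)));

Answer: (B,((Z,F,G,W),(A,L,M,X),(U,J,Y)));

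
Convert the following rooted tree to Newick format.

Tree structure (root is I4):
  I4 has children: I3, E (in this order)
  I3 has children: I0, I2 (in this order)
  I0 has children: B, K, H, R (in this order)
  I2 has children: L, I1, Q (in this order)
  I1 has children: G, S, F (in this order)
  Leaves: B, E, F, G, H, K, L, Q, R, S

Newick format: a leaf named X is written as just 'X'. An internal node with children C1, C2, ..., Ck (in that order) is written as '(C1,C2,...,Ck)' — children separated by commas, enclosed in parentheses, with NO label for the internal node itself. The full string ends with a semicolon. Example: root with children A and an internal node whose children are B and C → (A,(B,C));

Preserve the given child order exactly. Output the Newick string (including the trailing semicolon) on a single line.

Answer: (((B,K,H,R),(L,(G,S,F),Q)),E);

Derivation:
internal I4 with children ['I3', 'E']
  internal I3 with children ['I0', 'I2']
    internal I0 with children ['B', 'K', 'H', 'R']
      leaf 'B' → 'B'
      leaf 'K' → 'K'
      leaf 'H' → 'H'
      leaf 'R' → 'R'
    → '(B,K,H,R)'
    internal I2 with children ['L', 'I1', 'Q']
      leaf 'L' → 'L'
      internal I1 with children ['G', 'S', 'F']
        leaf 'G' → 'G'
        leaf 'S' → 'S'
        leaf 'F' → 'F'
      → '(G,S,F)'
      leaf 'Q' → 'Q'
    → '(L,(G,S,F),Q)'
  → '((B,K,H,R),(L,(G,S,F),Q))'
  leaf 'E' → 'E'
→ '(((B,K,H,R),(L,(G,S,F),Q)),E)'
Final: (((B,K,H,R),(L,(G,S,F),Q)),E);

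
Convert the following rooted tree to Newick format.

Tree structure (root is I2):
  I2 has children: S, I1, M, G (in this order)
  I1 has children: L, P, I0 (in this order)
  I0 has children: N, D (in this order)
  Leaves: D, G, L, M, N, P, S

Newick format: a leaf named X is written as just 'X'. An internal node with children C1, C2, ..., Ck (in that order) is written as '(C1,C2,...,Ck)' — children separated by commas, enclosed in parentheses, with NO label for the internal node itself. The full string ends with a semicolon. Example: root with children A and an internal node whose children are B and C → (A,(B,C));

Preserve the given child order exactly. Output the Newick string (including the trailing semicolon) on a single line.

internal I2 with children ['S', 'I1', 'M', 'G']
  leaf 'S' → 'S'
  internal I1 with children ['L', 'P', 'I0']
    leaf 'L' → 'L'
    leaf 'P' → 'P'
    internal I0 with children ['N', 'D']
      leaf 'N' → 'N'
      leaf 'D' → 'D'
    → '(N,D)'
  → '(L,P,(N,D))'
  leaf 'M' → 'M'
  leaf 'G' → 'G'
→ '(S,(L,P,(N,D)),M,G)'
Final: (S,(L,P,(N,D)),M,G);

Answer: (S,(L,P,(N,D)),M,G);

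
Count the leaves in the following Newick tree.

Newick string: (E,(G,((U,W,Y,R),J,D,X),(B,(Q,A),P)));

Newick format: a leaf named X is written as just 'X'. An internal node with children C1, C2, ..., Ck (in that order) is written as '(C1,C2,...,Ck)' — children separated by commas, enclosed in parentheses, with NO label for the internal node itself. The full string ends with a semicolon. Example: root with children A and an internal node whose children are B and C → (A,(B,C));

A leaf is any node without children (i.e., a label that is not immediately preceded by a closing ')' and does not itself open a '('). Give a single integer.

Newick: (E,(G,((U,W,Y,R),J,D,X),(B,(Q,A),P)));
Scan left-to-right; a leaf is any maximal label run not followed by '(':
  pos 1: leaf 'E' → count = 1
  pos 4: leaf 'G' → count = 2
  pos 8: leaf 'U' → count = 3
  pos 10: leaf 'W' → count = 4
  pos 12: leaf 'Y' → count = 5
  pos 14: leaf 'R' → count = 6
  pos 17: leaf 'J' → count = 7
  pos 19: leaf 'D' → count = 8
  pos 21: leaf 'X' → count = 9
  pos 25: leaf 'B' → count = 10
  pos 28: leaf 'Q' → count = 11
  pos 30: leaf 'A' → count = 12
  pos 33: leaf 'P' → count = 13
Total leaves: 13

Answer: 13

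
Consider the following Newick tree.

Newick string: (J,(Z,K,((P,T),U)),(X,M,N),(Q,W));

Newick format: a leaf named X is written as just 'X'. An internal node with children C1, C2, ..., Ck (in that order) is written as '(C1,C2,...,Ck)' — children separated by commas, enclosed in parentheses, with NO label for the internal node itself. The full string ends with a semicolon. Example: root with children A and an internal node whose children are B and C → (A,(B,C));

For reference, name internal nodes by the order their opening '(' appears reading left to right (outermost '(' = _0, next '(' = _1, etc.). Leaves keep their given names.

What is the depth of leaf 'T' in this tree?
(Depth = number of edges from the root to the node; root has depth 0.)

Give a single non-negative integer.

Answer: 4

Derivation:
Newick: (J,(Z,K,((P,T),U)),(X,M,N),(Q,W));
Naming internals by '(' encounter order: outermost '(' = _0, next = _1, ...
Query node: T
Path from root: _0 -> _1 -> _2 -> _3 -> T
Depth of T: 4 (number of edges from root)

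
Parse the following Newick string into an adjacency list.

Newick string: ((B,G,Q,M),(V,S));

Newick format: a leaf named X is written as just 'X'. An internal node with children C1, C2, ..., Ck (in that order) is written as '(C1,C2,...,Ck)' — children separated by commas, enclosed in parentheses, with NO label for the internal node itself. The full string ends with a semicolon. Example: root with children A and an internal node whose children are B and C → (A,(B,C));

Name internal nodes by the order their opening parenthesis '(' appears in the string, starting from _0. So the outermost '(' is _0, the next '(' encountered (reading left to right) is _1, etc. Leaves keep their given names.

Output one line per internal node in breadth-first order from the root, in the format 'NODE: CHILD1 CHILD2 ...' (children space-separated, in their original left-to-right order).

Input: ((B,G,Q,M),(V,S));
Scanning left-to-right, naming '(' by encounter order:
  pos 0: '(' -> open internal node _0 (depth 1)
  pos 1: '(' -> open internal node _1 (depth 2)
  pos 9: ')' -> close internal node _1 (now at depth 1)
  pos 11: '(' -> open internal node _2 (depth 2)
  pos 15: ')' -> close internal node _2 (now at depth 1)
  pos 16: ')' -> close internal node _0 (now at depth 0)
Total internal nodes: 3
BFS adjacency from root:
  _0: _1 _2
  _1: B G Q M
  _2: V S

Answer: _0: _1 _2
_1: B G Q M
_2: V S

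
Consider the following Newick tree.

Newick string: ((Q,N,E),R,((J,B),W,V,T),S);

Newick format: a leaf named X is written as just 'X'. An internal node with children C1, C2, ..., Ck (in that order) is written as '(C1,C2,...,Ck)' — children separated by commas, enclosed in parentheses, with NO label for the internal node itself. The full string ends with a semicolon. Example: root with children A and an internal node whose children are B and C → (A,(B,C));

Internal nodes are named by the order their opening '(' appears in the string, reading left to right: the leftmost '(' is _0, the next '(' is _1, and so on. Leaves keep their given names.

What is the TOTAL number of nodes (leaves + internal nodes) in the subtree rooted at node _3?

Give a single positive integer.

Answer: 3

Derivation:
Newick: ((Q,N,E),R,((J,B),W,V,T),S);
Locate _3: it is the '(' at position 12 (the 4th '(' reading left to right).
Query: subtree rooted at _3
_3: subtree_size = 1 + 2
  J: subtree_size = 1 + 0
  B: subtree_size = 1 + 0
Total subtree size of _3: 3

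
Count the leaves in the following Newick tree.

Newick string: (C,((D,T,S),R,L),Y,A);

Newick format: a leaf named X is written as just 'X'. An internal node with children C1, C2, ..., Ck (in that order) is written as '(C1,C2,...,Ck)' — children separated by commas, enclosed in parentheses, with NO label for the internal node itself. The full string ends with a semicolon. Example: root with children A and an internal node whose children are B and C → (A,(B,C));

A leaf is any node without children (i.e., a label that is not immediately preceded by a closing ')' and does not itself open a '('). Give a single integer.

Answer: 8

Derivation:
Newick: (C,((D,T,S),R,L),Y,A);
Scan left-to-right; a leaf is any maximal label run not followed by '(':
  pos 1: leaf 'C' → count = 1
  pos 5: leaf 'D' → count = 2
  pos 7: leaf 'T' → count = 3
  pos 9: leaf 'S' → count = 4
  pos 12: leaf 'R' → count = 5
  pos 14: leaf 'L' → count = 6
  pos 17: leaf 'Y' → count = 7
  pos 19: leaf 'A' → count = 8
Total leaves: 8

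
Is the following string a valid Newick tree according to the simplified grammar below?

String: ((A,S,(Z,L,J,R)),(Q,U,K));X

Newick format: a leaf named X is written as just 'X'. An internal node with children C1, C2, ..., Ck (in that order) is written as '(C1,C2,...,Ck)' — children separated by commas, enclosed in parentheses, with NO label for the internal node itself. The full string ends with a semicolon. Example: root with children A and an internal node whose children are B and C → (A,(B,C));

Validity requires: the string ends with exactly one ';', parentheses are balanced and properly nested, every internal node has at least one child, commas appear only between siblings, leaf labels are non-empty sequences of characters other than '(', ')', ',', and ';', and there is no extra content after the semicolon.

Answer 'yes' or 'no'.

Answer: no

Derivation:
Input: ((A,S,(Z,L,J,R)),(Q,U,K));X
Paren balance: 4 '(' vs 4 ')' OK
Ends with single ';': False
Full parse: FAILS (must end with ;)
Valid: False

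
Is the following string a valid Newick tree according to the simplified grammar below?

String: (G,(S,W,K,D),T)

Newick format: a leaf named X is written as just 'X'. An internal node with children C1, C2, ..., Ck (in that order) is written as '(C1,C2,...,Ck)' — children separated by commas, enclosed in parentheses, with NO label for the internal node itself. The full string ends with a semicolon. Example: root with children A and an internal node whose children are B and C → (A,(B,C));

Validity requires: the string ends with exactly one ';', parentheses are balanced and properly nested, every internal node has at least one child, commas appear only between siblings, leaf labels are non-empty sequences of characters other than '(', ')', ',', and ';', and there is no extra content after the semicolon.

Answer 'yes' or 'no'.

Input: (G,(S,W,K,D),T)
Paren balance: 2 '(' vs 2 ')' OK
Ends with single ';': False
Full parse: FAILS (must end with ;)
Valid: False

Answer: no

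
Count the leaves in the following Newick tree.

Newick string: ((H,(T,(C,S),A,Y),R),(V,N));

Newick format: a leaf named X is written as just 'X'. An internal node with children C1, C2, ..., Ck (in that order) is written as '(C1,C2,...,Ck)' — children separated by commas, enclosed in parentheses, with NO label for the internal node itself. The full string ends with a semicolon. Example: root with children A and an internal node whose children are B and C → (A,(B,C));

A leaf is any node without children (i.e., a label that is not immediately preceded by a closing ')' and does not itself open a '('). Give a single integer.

Answer: 9

Derivation:
Newick: ((H,(T,(C,S),A,Y),R),(V,N));
Scan left-to-right; a leaf is any maximal label run not followed by '(':
  pos 2: leaf 'H' → count = 1
  pos 5: leaf 'T' → count = 2
  pos 8: leaf 'C' → count = 3
  pos 10: leaf 'S' → count = 4
  pos 13: leaf 'A' → count = 5
  pos 15: leaf 'Y' → count = 6
  pos 18: leaf 'R' → count = 7
  pos 22: leaf 'V' → count = 8
  pos 24: leaf 'N' → count = 9
Total leaves: 9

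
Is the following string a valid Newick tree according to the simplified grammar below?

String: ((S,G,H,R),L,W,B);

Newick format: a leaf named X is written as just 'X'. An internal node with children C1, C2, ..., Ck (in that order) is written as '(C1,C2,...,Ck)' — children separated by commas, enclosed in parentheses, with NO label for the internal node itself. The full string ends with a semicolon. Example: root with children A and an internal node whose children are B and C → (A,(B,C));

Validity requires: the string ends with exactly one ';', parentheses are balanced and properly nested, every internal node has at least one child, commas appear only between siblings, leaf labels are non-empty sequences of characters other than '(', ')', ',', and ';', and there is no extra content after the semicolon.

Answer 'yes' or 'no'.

Input: ((S,G,H,R),L,W,B);
Paren balance: 2 '(' vs 2 ')' OK
Ends with single ';': True
Full parse: OK
Valid: True

Answer: yes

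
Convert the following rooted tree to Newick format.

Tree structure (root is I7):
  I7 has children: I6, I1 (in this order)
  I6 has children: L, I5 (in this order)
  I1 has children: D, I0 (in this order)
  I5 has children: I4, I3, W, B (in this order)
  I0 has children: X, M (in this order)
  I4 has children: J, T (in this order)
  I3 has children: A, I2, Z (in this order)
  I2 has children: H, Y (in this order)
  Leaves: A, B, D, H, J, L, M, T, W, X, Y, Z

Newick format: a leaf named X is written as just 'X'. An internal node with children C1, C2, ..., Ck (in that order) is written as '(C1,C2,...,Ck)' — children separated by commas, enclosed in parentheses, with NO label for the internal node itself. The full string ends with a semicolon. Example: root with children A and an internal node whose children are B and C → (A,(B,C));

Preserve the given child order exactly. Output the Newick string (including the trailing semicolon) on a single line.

internal I7 with children ['I6', 'I1']
  internal I6 with children ['L', 'I5']
    leaf 'L' → 'L'
    internal I5 with children ['I4', 'I3', 'W', 'B']
      internal I4 with children ['J', 'T']
        leaf 'J' → 'J'
        leaf 'T' → 'T'
      → '(J,T)'
      internal I3 with children ['A', 'I2', 'Z']
        leaf 'A' → 'A'
        internal I2 with children ['H', 'Y']
          leaf 'H' → 'H'
          leaf 'Y' → 'Y'
        → '(H,Y)'
        leaf 'Z' → 'Z'
      → '(A,(H,Y),Z)'
      leaf 'W' → 'W'
      leaf 'B' → 'B'
    → '((J,T),(A,(H,Y),Z),W,B)'
  → '(L,((J,T),(A,(H,Y),Z),W,B))'
  internal I1 with children ['D', 'I0']
    leaf 'D' → 'D'
    internal I0 with children ['X', 'M']
      leaf 'X' → 'X'
      leaf 'M' → 'M'
    → '(X,M)'
  → '(D,(X,M))'
→ '((L,((J,T),(A,(H,Y),Z),W,B)),(D,(X,M)))'
Final: ((L,((J,T),(A,(H,Y),Z),W,B)),(D,(X,M)));

Answer: ((L,((J,T),(A,(H,Y),Z),W,B)),(D,(X,M)));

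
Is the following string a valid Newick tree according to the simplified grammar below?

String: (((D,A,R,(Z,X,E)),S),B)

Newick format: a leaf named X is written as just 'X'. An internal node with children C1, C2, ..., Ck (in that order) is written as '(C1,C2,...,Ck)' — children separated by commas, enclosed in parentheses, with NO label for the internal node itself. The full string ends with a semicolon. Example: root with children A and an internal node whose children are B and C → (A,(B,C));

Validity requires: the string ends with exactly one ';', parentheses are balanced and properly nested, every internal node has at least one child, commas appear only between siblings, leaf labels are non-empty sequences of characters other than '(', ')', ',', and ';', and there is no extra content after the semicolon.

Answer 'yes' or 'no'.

Answer: no

Derivation:
Input: (((D,A,R,(Z,X,E)),S),B)
Paren balance: 4 '(' vs 4 ')' OK
Ends with single ';': False
Full parse: FAILS (must end with ;)
Valid: False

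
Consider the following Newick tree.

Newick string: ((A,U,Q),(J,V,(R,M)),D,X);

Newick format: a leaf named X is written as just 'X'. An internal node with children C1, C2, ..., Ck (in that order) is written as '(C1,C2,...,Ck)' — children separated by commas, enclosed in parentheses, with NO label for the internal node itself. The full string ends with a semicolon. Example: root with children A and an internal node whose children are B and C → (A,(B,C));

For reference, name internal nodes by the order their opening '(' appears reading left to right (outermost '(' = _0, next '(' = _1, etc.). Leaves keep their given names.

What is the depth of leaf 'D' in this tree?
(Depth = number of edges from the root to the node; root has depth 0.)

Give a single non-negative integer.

Answer: 1

Derivation:
Newick: ((A,U,Q),(J,V,(R,M)),D,X);
Naming internals by '(' encounter order: outermost '(' = _0, next = _1, ...
Query node: D
Path from root: _0 -> D
Depth of D: 1 (number of edges from root)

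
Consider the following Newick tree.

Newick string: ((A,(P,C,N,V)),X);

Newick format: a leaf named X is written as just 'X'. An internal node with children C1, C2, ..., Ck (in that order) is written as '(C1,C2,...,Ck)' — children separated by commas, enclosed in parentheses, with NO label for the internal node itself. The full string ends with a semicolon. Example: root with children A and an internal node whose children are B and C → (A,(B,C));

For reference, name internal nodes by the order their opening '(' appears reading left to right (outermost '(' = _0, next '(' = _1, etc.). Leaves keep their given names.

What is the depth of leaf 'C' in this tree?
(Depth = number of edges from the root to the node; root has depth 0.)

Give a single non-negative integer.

Newick: ((A,(P,C,N,V)),X);
Naming internals by '(' encounter order: outermost '(' = _0, next = _1, ...
Query node: C
Path from root: _0 -> _1 -> _2 -> C
Depth of C: 3 (number of edges from root)

Answer: 3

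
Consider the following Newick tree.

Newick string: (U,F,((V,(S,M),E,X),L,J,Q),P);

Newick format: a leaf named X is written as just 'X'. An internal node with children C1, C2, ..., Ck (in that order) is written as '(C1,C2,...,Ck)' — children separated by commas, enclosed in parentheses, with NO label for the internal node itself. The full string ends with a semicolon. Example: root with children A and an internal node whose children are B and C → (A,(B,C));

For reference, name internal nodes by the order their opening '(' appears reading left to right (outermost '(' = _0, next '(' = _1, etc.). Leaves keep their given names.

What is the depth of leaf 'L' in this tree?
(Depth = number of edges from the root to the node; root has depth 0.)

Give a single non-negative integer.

Newick: (U,F,((V,(S,M),E,X),L,J,Q),P);
Naming internals by '(' encounter order: outermost '(' = _0, next = _1, ...
Query node: L
Path from root: _0 -> _1 -> L
Depth of L: 2 (number of edges from root)

Answer: 2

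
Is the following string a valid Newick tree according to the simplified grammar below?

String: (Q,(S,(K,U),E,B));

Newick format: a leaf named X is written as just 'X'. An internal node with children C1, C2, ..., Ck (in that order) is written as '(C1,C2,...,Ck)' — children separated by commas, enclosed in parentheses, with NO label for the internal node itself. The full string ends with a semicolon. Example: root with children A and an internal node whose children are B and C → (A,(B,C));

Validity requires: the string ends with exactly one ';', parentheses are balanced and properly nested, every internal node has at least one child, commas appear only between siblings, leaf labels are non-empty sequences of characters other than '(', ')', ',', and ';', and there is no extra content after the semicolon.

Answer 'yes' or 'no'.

Input: (Q,(S,(K,U),E,B));
Paren balance: 3 '(' vs 3 ')' OK
Ends with single ';': True
Full parse: OK
Valid: True

Answer: yes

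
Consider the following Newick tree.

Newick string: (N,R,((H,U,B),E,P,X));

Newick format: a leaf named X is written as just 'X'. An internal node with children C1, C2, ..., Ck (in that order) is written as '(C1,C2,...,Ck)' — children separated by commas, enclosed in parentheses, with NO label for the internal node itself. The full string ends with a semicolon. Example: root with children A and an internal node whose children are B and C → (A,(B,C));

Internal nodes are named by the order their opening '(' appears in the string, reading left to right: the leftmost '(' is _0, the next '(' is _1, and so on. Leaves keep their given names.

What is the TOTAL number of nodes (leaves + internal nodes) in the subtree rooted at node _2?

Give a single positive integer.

Answer: 4

Derivation:
Newick: (N,R,((H,U,B),E,P,X));
Locate _2: it is the '(' at position 6 (the 3rd '(' reading left to right).
Query: subtree rooted at _2
_2: subtree_size = 1 + 3
  H: subtree_size = 1 + 0
  U: subtree_size = 1 + 0
  B: subtree_size = 1 + 0
Total subtree size of _2: 4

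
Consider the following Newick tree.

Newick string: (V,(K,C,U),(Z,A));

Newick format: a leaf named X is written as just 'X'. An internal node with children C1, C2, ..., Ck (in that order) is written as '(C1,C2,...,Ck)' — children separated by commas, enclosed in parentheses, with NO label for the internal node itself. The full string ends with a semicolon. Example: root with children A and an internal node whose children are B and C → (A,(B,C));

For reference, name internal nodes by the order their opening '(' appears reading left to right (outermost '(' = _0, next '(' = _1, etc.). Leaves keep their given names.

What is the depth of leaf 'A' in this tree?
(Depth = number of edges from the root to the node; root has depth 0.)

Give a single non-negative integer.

Answer: 2

Derivation:
Newick: (V,(K,C,U),(Z,A));
Naming internals by '(' encounter order: outermost '(' = _0, next = _1, ...
Query node: A
Path from root: _0 -> _2 -> A
Depth of A: 2 (number of edges from root)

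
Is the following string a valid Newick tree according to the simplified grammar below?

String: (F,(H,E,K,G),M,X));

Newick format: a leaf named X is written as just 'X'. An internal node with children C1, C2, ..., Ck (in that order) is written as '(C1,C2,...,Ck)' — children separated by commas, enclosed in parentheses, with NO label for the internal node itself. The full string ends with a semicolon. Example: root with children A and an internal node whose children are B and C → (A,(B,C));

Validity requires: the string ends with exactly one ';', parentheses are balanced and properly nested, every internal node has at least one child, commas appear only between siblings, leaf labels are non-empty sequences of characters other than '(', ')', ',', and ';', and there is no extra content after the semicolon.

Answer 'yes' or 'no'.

Input: (F,(H,E,K,G),M,X));
Paren balance: 2 '(' vs 3 ')' MISMATCH
Ends with single ';': True
Full parse: FAILS (extra content after tree at pos 17)
Valid: False

Answer: no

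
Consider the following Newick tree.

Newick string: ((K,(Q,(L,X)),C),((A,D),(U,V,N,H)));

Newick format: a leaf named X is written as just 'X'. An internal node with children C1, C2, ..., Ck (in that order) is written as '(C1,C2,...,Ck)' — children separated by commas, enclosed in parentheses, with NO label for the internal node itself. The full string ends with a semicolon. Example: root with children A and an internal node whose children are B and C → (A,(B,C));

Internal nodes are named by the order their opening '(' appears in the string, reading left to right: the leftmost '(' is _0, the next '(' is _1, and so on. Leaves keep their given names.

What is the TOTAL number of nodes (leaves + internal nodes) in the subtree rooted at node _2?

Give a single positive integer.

Answer: 5

Derivation:
Newick: ((K,(Q,(L,X)),C),((A,D),(U,V,N,H)));
Locate _2: it is the '(' at position 4 (the 3rd '(' reading left to right).
Query: subtree rooted at _2
_2: subtree_size = 1 + 4
  Q: subtree_size = 1 + 0
  _3: subtree_size = 1 + 2
    L: subtree_size = 1 + 0
    X: subtree_size = 1 + 0
Total subtree size of _2: 5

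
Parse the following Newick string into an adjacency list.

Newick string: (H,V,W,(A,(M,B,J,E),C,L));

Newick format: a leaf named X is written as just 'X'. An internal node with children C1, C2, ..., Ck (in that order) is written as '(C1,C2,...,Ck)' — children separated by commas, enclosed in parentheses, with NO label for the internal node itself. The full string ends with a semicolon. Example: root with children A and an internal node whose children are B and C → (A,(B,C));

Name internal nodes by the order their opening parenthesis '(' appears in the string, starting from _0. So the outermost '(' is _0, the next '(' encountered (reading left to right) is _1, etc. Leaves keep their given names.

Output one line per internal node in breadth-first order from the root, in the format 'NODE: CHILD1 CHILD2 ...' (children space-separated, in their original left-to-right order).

Answer: _0: H V W _1
_1: A _2 C L
_2: M B J E

Derivation:
Input: (H,V,W,(A,(M,B,J,E),C,L));
Scanning left-to-right, naming '(' by encounter order:
  pos 0: '(' -> open internal node _0 (depth 1)
  pos 7: '(' -> open internal node _1 (depth 2)
  pos 10: '(' -> open internal node _2 (depth 3)
  pos 18: ')' -> close internal node _2 (now at depth 2)
  pos 23: ')' -> close internal node _1 (now at depth 1)
  pos 24: ')' -> close internal node _0 (now at depth 0)
Total internal nodes: 3
BFS adjacency from root:
  _0: H V W _1
  _1: A _2 C L
  _2: M B J E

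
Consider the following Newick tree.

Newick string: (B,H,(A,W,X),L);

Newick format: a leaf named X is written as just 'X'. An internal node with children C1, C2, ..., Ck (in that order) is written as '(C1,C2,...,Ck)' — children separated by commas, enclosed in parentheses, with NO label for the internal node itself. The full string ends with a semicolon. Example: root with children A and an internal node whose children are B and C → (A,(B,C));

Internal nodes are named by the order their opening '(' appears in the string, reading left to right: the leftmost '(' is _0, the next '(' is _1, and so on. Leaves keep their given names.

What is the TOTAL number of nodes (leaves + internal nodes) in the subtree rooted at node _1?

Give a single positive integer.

Newick: (B,H,(A,W,X),L);
Locate _1: it is the '(' at position 5 (the 2nd '(' reading left to right).
Query: subtree rooted at _1
_1: subtree_size = 1 + 3
  A: subtree_size = 1 + 0
  W: subtree_size = 1 + 0
  X: subtree_size = 1 + 0
Total subtree size of _1: 4

Answer: 4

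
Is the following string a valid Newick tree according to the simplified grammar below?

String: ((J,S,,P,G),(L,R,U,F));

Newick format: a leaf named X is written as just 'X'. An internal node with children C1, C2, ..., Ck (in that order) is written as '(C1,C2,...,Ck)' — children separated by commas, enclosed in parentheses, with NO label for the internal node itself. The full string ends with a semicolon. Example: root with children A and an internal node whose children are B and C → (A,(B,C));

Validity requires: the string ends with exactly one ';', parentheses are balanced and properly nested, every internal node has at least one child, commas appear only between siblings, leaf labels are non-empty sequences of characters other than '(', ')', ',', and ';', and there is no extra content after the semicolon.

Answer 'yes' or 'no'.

Answer: no

Derivation:
Input: ((J,S,,P,G),(L,R,U,F));
Paren balance: 3 '(' vs 3 ')' OK
Ends with single ';': True
Full parse: FAILS (empty leaf label at pos 6)
Valid: False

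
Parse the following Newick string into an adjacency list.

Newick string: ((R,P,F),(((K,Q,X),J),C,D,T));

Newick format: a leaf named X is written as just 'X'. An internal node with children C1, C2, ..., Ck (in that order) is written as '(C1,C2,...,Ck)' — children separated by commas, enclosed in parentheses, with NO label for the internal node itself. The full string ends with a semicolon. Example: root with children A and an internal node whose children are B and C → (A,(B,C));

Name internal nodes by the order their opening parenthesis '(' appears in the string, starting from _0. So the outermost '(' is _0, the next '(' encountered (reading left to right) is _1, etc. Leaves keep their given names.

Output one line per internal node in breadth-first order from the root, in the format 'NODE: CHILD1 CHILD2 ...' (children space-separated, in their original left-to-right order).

Answer: _0: _1 _2
_1: R P F
_2: _3 C D T
_3: _4 J
_4: K Q X

Derivation:
Input: ((R,P,F),(((K,Q,X),J),C,D,T));
Scanning left-to-right, naming '(' by encounter order:
  pos 0: '(' -> open internal node _0 (depth 1)
  pos 1: '(' -> open internal node _1 (depth 2)
  pos 7: ')' -> close internal node _1 (now at depth 1)
  pos 9: '(' -> open internal node _2 (depth 2)
  pos 10: '(' -> open internal node _3 (depth 3)
  pos 11: '(' -> open internal node _4 (depth 4)
  pos 17: ')' -> close internal node _4 (now at depth 3)
  pos 20: ')' -> close internal node _3 (now at depth 2)
  pos 27: ')' -> close internal node _2 (now at depth 1)
  pos 28: ')' -> close internal node _0 (now at depth 0)
Total internal nodes: 5
BFS adjacency from root:
  _0: _1 _2
  _1: R P F
  _2: _3 C D T
  _3: _4 J
  _4: K Q X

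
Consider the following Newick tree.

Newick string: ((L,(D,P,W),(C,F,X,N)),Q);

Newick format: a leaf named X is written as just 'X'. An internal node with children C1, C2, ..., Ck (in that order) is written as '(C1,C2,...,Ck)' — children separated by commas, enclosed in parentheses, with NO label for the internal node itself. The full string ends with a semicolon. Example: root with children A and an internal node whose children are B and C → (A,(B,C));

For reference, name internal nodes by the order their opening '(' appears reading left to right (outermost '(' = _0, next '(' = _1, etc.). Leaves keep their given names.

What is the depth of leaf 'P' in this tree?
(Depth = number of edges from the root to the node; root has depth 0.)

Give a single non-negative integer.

Answer: 3

Derivation:
Newick: ((L,(D,P,W),(C,F,X,N)),Q);
Naming internals by '(' encounter order: outermost '(' = _0, next = _1, ...
Query node: P
Path from root: _0 -> _1 -> _2 -> P
Depth of P: 3 (number of edges from root)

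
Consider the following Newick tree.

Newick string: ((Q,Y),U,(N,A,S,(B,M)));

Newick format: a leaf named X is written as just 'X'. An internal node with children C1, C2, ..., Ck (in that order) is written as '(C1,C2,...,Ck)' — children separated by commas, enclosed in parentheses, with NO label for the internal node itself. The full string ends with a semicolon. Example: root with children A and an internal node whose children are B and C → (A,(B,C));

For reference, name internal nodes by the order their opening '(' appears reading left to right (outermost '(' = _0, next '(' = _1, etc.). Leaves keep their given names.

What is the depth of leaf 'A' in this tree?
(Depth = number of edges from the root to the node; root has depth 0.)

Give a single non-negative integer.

Newick: ((Q,Y),U,(N,A,S,(B,M)));
Naming internals by '(' encounter order: outermost '(' = _0, next = _1, ...
Query node: A
Path from root: _0 -> _2 -> A
Depth of A: 2 (number of edges from root)

Answer: 2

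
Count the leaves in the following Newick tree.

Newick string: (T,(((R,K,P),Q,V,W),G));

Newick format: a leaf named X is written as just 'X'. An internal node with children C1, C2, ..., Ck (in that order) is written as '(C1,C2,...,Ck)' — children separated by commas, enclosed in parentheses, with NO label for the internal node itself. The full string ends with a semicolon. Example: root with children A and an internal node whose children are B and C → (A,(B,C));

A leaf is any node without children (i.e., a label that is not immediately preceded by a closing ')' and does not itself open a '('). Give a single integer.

Newick: (T,(((R,K,P),Q,V,W),G));
Scan left-to-right; a leaf is any maximal label run not followed by '(':
  pos 1: leaf 'T' → count = 1
  pos 6: leaf 'R' → count = 2
  pos 8: leaf 'K' → count = 3
  pos 10: leaf 'P' → count = 4
  pos 13: leaf 'Q' → count = 5
  pos 15: leaf 'V' → count = 6
  pos 17: leaf 'W' → count = 7
  pos 20: leaf 'G' → count = 8
Total leaves: 8

Answer: 8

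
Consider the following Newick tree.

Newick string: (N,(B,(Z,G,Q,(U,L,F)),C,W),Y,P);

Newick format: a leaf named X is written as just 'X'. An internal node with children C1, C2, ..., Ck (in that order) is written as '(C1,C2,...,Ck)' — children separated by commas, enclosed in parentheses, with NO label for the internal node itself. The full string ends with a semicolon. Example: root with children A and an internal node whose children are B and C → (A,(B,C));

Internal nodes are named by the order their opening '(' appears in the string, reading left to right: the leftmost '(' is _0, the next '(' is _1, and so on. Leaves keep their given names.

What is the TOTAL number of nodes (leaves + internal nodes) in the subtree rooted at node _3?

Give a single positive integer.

Newick: (N,(B,(Z,G,Q,(U,L,F)),C,W),Y,P);
Locate _3: it is the '(' at position 13 (the 4th '(' reading left to right).
Query: subtree rooted at _3
_3: subtree_size = 1 + 3
  U: subtree_size = 1 + 0
  L: subtree_size = 1 + 0
  F: subtree_size = 1 + 0
Total subtree size of _3: 4

Answer: 4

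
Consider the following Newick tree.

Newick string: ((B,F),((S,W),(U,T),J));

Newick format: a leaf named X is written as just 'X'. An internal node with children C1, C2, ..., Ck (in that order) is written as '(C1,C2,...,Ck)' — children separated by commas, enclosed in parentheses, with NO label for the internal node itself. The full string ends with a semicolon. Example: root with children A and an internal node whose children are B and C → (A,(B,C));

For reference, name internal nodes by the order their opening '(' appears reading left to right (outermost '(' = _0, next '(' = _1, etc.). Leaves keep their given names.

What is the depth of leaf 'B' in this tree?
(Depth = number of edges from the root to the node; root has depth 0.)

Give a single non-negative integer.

Newick: ((B,F),((S,W),(U,T),J));
Naming internals by '(' encounter order: outermost '(' = _0, next = _1, ...
Query node: B
Path from root: _0 -> _1 -> B
Depth of B: 2 (number of edges from root)

Answer: 2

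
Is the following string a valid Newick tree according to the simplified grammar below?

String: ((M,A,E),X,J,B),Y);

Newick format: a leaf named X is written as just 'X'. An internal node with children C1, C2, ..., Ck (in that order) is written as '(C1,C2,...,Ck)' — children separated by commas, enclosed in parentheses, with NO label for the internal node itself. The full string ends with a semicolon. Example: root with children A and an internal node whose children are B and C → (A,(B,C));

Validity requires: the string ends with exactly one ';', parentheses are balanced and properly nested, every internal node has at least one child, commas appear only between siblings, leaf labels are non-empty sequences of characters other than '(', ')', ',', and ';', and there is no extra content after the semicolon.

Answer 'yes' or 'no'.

Input: ((M,A,E),X,J,B),Y);
Paren balance: 2 '(' vs 3 ')' MISMATCH
Ends with single ';': True
Full parse: FAILS (extra content after tree at pos 15)
Valid: False

Answer: no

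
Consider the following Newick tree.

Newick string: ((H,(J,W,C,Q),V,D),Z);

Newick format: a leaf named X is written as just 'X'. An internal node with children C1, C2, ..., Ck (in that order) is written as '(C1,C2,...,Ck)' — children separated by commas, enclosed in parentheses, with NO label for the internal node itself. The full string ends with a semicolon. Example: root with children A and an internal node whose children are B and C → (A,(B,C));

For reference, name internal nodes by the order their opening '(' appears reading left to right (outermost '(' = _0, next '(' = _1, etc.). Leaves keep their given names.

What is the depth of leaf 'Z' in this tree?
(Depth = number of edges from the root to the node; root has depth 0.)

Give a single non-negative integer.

Answer: 1

Derivation:
Newick: ((H,(J,W,C,Q),V,D),Z);
Naming internals by '(' encounter order: outermost '(' = _0, next = _1, ...
Query node: Z
Path from root: _0 -> Z
Depth of Z: 1 (number of edges from root)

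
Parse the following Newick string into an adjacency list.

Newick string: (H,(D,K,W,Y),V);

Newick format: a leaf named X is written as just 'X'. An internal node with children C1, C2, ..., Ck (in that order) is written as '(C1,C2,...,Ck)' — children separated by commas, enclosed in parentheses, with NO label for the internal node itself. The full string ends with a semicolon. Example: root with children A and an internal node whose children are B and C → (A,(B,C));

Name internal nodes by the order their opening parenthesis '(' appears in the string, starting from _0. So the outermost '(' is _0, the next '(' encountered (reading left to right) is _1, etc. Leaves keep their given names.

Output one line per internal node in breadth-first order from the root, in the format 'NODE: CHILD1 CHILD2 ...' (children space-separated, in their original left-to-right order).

Answer: _0: H _1 V
_1: D K W Y

Derivation:
Input: (H,(D,K,W,Y),V);
Scanning left-to-right, naming '(' by encounter order:
  pos 0: '(' -> open internal node _0 (depth 1)
  pos 3: '(' -> open internal node _1 (depth 2)
  pos 11: ')' -> close internal node _1 (now at depth 1)
  pos 14: ')' -> close internal node _0 (now at depth 0)
Total internal nodes: 2
BFS adjacency from root:
  _0: H _1 V
  _1: D K W Y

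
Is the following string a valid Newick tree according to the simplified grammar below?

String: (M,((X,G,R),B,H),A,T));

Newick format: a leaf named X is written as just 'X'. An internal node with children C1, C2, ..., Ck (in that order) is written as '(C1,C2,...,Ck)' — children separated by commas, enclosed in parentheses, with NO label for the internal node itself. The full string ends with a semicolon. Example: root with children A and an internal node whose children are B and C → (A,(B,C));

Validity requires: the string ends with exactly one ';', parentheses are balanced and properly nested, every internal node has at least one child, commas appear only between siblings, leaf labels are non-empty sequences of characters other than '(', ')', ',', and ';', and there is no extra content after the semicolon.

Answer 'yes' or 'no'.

Answer: no

Derivation:
Input: (M,((X,G,R),B,H),A,T));
Paren balance: 3 '(' vs 4 ')' MISMATCH
Ends with single ';': True
Full parse: FAILS (extra content after tree at pos 21)
Valid: False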